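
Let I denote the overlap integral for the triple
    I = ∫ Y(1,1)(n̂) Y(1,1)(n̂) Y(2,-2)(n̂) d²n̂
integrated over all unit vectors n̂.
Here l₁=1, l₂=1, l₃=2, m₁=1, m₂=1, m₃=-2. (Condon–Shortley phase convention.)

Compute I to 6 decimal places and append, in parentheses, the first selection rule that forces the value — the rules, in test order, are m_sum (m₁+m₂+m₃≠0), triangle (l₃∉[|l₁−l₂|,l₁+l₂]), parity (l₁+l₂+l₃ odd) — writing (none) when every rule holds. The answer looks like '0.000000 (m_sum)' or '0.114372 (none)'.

0.309019 (none)

Checks pass: Σm=0; 4 even; l₃=2∈[0,2].
(2·1+1)(2·1+1)(2·2+1) = 45
Δ: 0! 2! 2! / 5! → 1/30
sum: t=0:+1/1 = 1/1
3j²(1 1 2; 0 0 0) = Δ·Π!·Σ² = 2/15  (sign +1)
sum: t=0:+1/4 = 1/4
3j²(1 1 2; 1 1 -2) = Δ·Π!·Σ² = 1/5  (sign +1)
combine: 4πI² = 45·2/15·1/5 = 6/5
take √, sign +1: I = 0.30901936
No selection rule forces the value: the integral is nonzero (none).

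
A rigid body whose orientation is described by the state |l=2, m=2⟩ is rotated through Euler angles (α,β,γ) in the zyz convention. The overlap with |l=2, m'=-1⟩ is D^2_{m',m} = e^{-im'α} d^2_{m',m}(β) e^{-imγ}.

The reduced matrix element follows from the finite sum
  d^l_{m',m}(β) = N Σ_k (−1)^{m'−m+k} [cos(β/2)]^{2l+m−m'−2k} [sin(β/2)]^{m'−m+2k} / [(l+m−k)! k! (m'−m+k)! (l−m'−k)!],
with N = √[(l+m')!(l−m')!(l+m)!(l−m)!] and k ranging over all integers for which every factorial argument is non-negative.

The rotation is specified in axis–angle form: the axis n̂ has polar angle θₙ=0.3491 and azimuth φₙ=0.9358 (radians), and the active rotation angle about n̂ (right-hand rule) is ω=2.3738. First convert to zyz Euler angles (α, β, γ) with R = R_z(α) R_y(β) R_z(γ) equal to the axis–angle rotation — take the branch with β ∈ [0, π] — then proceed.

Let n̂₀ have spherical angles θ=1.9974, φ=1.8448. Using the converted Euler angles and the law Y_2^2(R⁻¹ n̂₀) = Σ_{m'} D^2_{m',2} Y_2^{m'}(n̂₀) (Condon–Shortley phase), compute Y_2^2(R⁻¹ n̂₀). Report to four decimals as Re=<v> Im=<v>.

Re=0.0736 Im=-0.3647

Axis–angle → zyz. n̂ = (sinθₙcosφₙ, sinθₙsinφₙ, cosθₙ) = (+0.202897, +0.275377, +0.939681), ω = 2.3738.
R = I cosω + sinω [n̂]ₓ + (1−cosω) n̂n̂ᵀ gives
  R = [-0.648661, -0.556584, +0.519089; +0.748725, -0.589055, +0.304014; +0.136563, +0.585857, +0.798825]
β = atan2(√(R₁₃²+R₂₃²), R₃₃) = 0.645456; α = atan2(R₂₃, R₁₃) mod 2π = 0.529814; γ = atan2(R₃₂, −R₃₁) mod 2π = 1.799807
Need the full column D^2_{m',2} for m'=−2..2 at α=0.5298, β=0.6455, γ=1.7998.
cos(β/2)=0.948374, sin(β/2)=0.317155
d^2_{-2,2}: single k=4 term ⇒ +0.010118;  D = -0.008341-0.005726i
d^2_{-1,2}: single k=3 term ⇒ +0.060510;  D = -0.060354-0.004340i
d^2_{0,2}: single k=2 term ⇒ +0.221604;  D = -0.198763+0.097988i
d^2_{1,2}: single k=1 term ⇒ +0.541053;  D = -0.297849+0.451691i
d^2_{2,2}: single k=0 term ⇒ +0.808943;  D = -0.042972+0.807801i
Y_2^{m'}(θ=1.9974,φ=1.8448) and Σ D·Y over m':
  (-0.0083-0.0057i)·(-0.2733+0.1668i)  (-0.0604-0.0043i)·(+0.0787+0.2802i)  (-0.1988+0.0980i)·(-0.1534+0.0000i)  (-0.2978+0.4517i)·(-0.0787+0.2802i)  (-0.0430+0.8078i)·(-0.2733-0.1668i)
Y_2^2(R⁻¹ n̂) = +0.073569-0.364693i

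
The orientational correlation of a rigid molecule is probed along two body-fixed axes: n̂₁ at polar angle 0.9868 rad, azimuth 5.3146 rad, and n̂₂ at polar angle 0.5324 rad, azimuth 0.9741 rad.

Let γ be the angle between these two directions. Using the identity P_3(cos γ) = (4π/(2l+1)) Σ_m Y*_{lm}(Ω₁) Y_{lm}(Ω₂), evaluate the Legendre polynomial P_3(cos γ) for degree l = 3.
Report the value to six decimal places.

-0.398932

Term-by-term m-sum for l=3 (normalisation 4π/7 = 1.795196):
  term(m=-3) = (0.011874, 0.005811)   from Y*(Ω₁)=(-0.235555, -0.056606), Y(Ω₂)=(-0.053262, -0.011871)
  term(m=-2) = (-0.065481, 0.060245)   from Y*(Ω₁)=(-0.140493, -0.366156), Y(Ω₂)=(-0.083607, -0.210912)
  term(m=-1) = (-0.022663, -0.058105)   from Y*(Ω₁)=(0.079420, -0.115538), Y(Ω₂)=(0.249965, -0.367975)
  term(m=+0) = (-0.069682, -0.000000)   from Y*(Ω₁)=(-0.304518, -0.000000), Y(Ω₂)=(0.228829, 0.000000)
  term(m=+1) = (-0.022663, 0.058105)   from Y*(Ω₁)=(-0.079420, -0.115538), Y(Ω₂)=(-0.249965, -0.367975)
  term(m=+2) = (-0.065481, -0.060245)   from Y*(Ω₁)=(-0.140493, 0.366156), Y(Ω₂)=(-0.083607, 0.210912)
  term(m=+3) = (0.011874, -0.005811)   from Y*(Ω₁)=(0.235555, -0.056606), Y(Ω₂)=(0.053262, -0.011871)
Σ over m = (-0.222222, -0.000000); ×(4π/7) → (-0.398932, -0.000000). Real part: -0.398932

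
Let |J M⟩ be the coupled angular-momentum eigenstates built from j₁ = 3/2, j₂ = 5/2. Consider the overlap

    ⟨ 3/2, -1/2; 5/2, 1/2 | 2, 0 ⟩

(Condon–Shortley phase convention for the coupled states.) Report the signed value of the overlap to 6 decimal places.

−√(1/14) ≈ -0.267261

j₁+j₂−J=2  J+j₁−j₂=1  J−j₁+j₂=3  j₁+j₂+J+1=7
(j₁±m₁, j₂±m₂, J±M) = (1,2,3,2,2,2)
P² = 8/7
sum k=1..2:
  [1] −1/2 = -1/2
  [2] +1/4 = 1/4
S = -1/4
C² = P²·S² = 1/14 ; C = -0.267261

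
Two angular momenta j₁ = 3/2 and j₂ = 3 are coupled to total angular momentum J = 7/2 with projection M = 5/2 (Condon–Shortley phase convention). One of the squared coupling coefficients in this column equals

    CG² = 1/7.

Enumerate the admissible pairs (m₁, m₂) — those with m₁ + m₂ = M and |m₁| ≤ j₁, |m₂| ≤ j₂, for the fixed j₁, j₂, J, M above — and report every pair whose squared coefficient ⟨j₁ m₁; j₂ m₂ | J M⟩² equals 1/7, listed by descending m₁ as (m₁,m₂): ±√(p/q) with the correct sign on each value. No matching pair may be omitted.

Admissible pairs with m₁+m₂ = M = 5/2: (-1/2,3), (1/2,2), (3/2,1)
  (m₁,m₂)=(3/2,1): CG² = 10/21, CG = +√(10/21)
  (m₁,m₂)=(1/2,2): CG² = 1/7, CG = −√(1/7)   ← matches the target
  (m₁,m₂)=(-1/2,3): CG² = 8/21, CG = −√(8/21)
Pairs with CG² = 1/7: (1/2,2): −√(1/7)

(1/2,2): −√(1/7)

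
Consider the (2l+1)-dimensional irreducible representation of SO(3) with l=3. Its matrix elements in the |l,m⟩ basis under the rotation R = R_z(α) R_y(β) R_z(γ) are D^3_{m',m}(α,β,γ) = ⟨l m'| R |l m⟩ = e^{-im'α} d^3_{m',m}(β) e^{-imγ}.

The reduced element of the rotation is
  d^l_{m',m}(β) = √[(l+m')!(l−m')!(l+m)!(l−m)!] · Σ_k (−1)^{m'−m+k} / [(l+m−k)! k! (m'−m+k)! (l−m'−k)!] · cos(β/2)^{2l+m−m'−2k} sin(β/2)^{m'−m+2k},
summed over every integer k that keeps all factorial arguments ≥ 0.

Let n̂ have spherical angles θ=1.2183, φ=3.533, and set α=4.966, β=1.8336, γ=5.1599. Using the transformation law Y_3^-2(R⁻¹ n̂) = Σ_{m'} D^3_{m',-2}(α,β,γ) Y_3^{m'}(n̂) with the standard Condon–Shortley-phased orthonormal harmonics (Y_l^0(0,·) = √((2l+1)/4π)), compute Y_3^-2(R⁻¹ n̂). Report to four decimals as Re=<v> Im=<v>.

Need the full column D^3_{m',-2} for m'=−3..3 at α=4.9660, β=1.8336, γ=5.1599.
cos(β/2)=0.608363, sin(β/2)=0.793659
d^3_{-3,-2}: single k=1 term ⇒ +0.162003;  D = +0.161417+0.013763i
d^3_{-2,-2}: k∈[0..1] ⇒ +0.050696 -0.431409 = -0.380712;  D = -0.063867-0.375317i
d^3_{-1,-2}: k∈[0..1] ⇒ -0.209145 +0.711902 = +0.502757;  D = -0.458617+0.205997i
d^3_{0,-2}: k∈[0..1] ⇒ +0.472585 -0.804307 = -0.331722;  D = +0.207493+0.258817i
d^3_{1,-2}: k∈[0..1] ⇒ -0.711902 +0.605804 = -0.106097;  D = -0.063481+0.085011i
d^3_{2,-2}: k∈[0..1] ⇒ +0.734228 -0.249921 = +0.484307;  D = +0.448344+0.183142i
d^3_{3,-2}: single k=0 term ⇒ -0.469254;  D = +0.062780-0.465035i
Y_3^{m'}(θ=1.2183,φ=3.533) and Σ D·Y over m':
  (+0.1614+0.0138i)·(-0.1332+0.3181i)  (-0.0639-0.3753i)·(+0.2203-0.2192i)  (-0.4586+0.2060i)·(+0.1133-0.0468i)  (+0.2075+0.2588i)·(-0.3097+0.0000i)  (-0.0635+0.0850i)·(-0.1133-0.0468i)  (+0.4483+0.1831i)·(+0.2203+0.2192i)  (+0.0628-0.4650i)·(+0.1332+0.3181i)
Y_3^-2(R⁻¹ n̂) = -0.002697+0.035418i

Re=-0.0027 Im=0.0354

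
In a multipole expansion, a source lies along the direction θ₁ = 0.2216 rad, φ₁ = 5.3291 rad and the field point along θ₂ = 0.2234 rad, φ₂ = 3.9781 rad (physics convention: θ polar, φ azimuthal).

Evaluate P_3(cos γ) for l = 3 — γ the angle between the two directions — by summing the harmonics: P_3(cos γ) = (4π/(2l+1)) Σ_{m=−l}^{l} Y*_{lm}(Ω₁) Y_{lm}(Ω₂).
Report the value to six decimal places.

Term-by-term m-sum for l=3 (normalisation 4π/7 = 1.795196):
  m=-3: Y*=-0.004258-0.001221i  Y=+0.003660+0.002681i  product -0.000012-0.000016i
  m=-2: Y*=-0.015942-0.045448i  Y=-0.004991-0.048660i  product -0.002132+0.001003i
  m=-1: Y*=+0.154404-0.217791i  Y=-0.180130+0.199552i  product +0.015648+0.070042i
  m=+0: Y*=+0.640169-0.000000i  Y=+0.638499+0.000000i  product +0.408747+0.000000i
  m=+1: Y*=-0.154404-0.217791i  Y=+0.180130+0.199552i  product +0.015648-0.070042i
  m=+2: Y*=-0.015942+0.045448i  Y=-0.004991+0.048660i  product -0.002132-0.001003i
  m=+3: Y*=+0.004258-0.001221i  Y=-0.003660+0.002681i  product -0.000012+0.000016i
Σ over m = +0.435754-0.000000i; ×(4π/7) → +0.782265-0.000000i. Real part: 0.782265

0.782265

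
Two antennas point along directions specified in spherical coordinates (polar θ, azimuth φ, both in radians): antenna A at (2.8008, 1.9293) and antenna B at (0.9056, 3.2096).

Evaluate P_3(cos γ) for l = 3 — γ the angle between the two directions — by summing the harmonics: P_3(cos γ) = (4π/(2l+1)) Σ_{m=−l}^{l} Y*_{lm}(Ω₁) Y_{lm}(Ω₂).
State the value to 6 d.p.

Term-by-term m-sum for l=3 (normalisation 4π/7 = 1.795196):
  term(m=-3) = (-0.002423, 0.002038)   from Y*(Ω₁)=(0.013706, -0.007404), Y(Ω₂)=(-0.199000, 0.041173)
  term(m=-2) = (0.035123, 0.023061)   from Y*(Ω₁)=(0.081108, 0.070709), Y(Ω₂)=(0.386878, -0.052948)
  term(m=-1) = (0.024496, -0.081939)   from Y*(Ω₁)=(-0.130433, 0.348103), Y(Ω₂)=(-0.229528, 0.015634)
  term(m=+0) = (0.127892, 0.000000)   from Y*(Ω₁)=(-0.506975, -0.000000), Y(Ω₂)=(-0.252265, 0.000000)
  term(m=+1) = (0.024496, 0.081939)   from Y*(Ω₁)=(0.130433, 0.348103), Y(Ω₂)=(0.229528, 0.015634)
  term(m=+2) = (0.035123, -0.023061)   from Y*(Ω₁)=(0.081108, -0.070709), Y(Ω₂)=(0.386878, 0.052948)
  term(m=+3) = (-0.002423, -0.002038)   from Y*(Ω₁)=(-0.013706, -0.007404), Y(Ω₂)=(0.199000, 0.041173)
Σ over m = (0.242284, 0.000000); ×(4π/7) → (0.434948, 0.000000). Real part: 0.434948

0.434948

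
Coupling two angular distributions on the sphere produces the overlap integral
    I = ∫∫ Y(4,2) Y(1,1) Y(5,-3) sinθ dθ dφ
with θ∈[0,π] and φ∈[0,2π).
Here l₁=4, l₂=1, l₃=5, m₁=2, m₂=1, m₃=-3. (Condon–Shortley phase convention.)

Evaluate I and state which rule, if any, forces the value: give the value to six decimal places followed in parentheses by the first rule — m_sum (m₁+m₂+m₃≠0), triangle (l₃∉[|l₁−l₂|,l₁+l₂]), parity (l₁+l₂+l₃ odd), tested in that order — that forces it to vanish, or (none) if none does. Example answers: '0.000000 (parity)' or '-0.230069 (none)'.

Checks pass: Σm=0; 10 even; l₃=5∈[3,5].
(2·4+1)(2·1+1)(2·5+1) = 297
Δ: 0! 8! 2! / 11! → 1/495
sum: t=0:+1/576 = 1/576
3j²(4 1 5; 0 0 0) = Δ·Π!·Σ² = 5/99  (sign -1)
sum: t=0:+1/2880 = 1/2880
3j²(4 1 5; 2 1 -3) = Δ·Π!·Σ² = 28/495  (sign +1)
combine: 4πI² = 297·5/99·28/495 = 28/33
take √, sign -1: I = -0.25984664
No selection rule forces the value: the integral is nonzero (none).

-0.259847 (none)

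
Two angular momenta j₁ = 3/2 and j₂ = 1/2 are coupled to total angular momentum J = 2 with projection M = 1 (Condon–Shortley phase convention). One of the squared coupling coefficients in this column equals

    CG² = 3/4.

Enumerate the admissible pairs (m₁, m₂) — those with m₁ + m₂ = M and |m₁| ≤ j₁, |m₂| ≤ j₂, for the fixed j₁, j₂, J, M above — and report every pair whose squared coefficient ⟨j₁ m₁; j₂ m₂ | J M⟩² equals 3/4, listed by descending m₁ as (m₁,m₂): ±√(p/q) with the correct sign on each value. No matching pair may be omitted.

Admissible pairs with m₁+m₂ = M = 1: (1/2,1/2), (3/2,-1/2)
  (m₁,m₂)=(3/2,-1/2): CG² = 1/4, CG = +√(1/4)
  (m₁,m₂)=(1/2,1/2): CG² = 3/4, CG = +√(3/4)   ← matches the target
Pairs with CG² = 3/4: (1/2,1/2): +√(3/4)

(1/2,1/2): +√(3/4)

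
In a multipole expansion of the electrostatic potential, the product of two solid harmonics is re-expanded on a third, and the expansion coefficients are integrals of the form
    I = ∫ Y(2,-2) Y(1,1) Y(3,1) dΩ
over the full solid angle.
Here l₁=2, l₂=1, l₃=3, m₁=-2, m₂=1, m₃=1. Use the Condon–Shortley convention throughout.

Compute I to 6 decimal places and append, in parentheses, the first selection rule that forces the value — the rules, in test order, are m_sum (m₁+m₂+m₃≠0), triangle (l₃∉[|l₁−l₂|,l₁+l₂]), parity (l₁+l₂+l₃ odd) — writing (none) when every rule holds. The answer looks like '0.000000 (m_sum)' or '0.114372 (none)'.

-0.082589 (none)

m-sum 0 ✓  L=6 even ✓  1≤3≤3 ✓
Π(2lᵢ+1) = 5×3×7 = 105
triangle coeff Δ(2,1,3) = 1/105
Σ_t [0,0]: t=0:+1/4 = 1/4
(3j)²=3/35 [(2 1 3; 0 0 0)], sign=-1
Σ_t [0,0]: t=0:+1/48 = 1/48
(3j)²=1/105 [(2 1 3; -2 1 1)], sign=+1
⇒ 4πI² = 3/35
I = (-1)√(3/35/(4π)) = -0.08258890
No selection rule forces the value: the integral is nonzero (none).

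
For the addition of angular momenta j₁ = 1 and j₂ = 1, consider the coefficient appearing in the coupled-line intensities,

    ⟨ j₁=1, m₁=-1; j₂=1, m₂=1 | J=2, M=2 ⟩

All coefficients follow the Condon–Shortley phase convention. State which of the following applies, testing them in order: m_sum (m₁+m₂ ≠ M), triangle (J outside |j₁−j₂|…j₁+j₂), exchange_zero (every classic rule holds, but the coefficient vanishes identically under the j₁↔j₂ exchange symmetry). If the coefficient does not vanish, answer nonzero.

m_sum

m-sum: m₁+m₂ = -1+1 = 0, M = 2  ✗ ⇒ coefficient is 0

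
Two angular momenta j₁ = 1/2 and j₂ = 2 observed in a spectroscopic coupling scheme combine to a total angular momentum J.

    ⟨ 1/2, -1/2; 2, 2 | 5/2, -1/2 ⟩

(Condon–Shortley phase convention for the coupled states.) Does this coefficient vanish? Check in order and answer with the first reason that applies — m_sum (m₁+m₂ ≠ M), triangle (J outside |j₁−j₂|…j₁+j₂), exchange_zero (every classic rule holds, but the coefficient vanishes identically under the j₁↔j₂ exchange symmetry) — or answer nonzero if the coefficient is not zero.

m_sum

m-sum: m₁+m₂ = -1/2+2 = 3/2, M = -1/2  ✗ ⇒ coefficient is 0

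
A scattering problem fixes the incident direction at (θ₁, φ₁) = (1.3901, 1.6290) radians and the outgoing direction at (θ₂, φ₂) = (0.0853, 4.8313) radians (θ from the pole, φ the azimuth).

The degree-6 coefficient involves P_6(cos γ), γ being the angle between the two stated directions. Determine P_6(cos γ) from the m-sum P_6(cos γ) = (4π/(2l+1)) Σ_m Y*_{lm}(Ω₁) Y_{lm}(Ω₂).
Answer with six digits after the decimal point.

-0.254386

Summing Y*_{l m}(θ₁,φ₁)·Y_{l m}(θ₂,φ₂) over m ∈ [−6, 6]; prefactor 4π/(2·6+1) = 0.966644:
  [-6]  conj(Y_{6,-6})(Ω₁) = (-0.411348, -0.149791) ; Y_{6,-6}(Ω₂) = (-0.000000, 0.000000) ; Δ = (0.000000, -0.000000)
  [-5]  conj(Y_{6,-5})(Ω₁) = (-0.079492, 0.265397) ; Y_{6,-5}(Ω₂) = (0.000004, 0.000006) ; Δ = (-0.000002, 0.000001)
  [-4]  conj(Y_{6,-4})(Ω₁) = (-0.209597, -0.049698) ; Y_{6,-4}(Ω₂) = (0.000166, -0.000085) ; Δ = (-0.000039, 0.000010)
  [-3]  conj(Y_{6,-3})(Ω₁) = (-0.051201, 0.290245) ; Y_{6,-3}(Ω₂) = (-0.001110, -0.002979) ; Δ = (0.000921, -0.000170)
  [-2]  conj(Y_{6,-2})(Ω₁) = (-0.141831, -0.016585) ; Y_{6,-2}(Ω₂) = (-0.035964, 0.008718) ; Δ = (0.005245, -0.000640)
  [-1]  conj(Y_{6,-1})(Ω₁) = (-0.017224, 0.295600) ; Y_{6,-1}(Ω₂) = (0.032113, 0.268781) ; Δ = (-0.080005, 0.004863)
  [+0]  conj(Y_{6,0})(Ω₁) = (-0.122662, -0.000000) ; Y_{6,0}(Ω₂) = (0.940850, 0.000000) ; Δ = (-0.115406, -0.000000)
  [+1]  conj(Y_{6,1})(Ω₁) = (0.017224, 0.295600) ; Y_{6,1}(Ω₂) = (-0.032113, 0.268781) ; Δ = (-0.080005, -0.004863)
  [+2]  conj(Y_{6,2})(Ω₁) = (-0.141831, 0.016585) ; Y_{6,2}(Ω₂) = (-0.035964, -0.008718) ; Δ = (0.005245, 0.000640)
  [+3]  conj(Y_{6,3})(Ω₁) = (0.051201, 0.290245) ; Y_{6,3}(Ω₂) = (0.001110, -0.002979) ; Δ = (0.000921, 0.000170)
  [+4]  conj(Y_{6,4})(Ω₁) = (-0.209597, 0.049698) ; Y_{6,4}(Ω₂) = (0.000166, 0.000085) ; Δ = (-0.000039, -0.000010)
  [+5]  conj(Y_{6,5})(Ω₁) = (0.079492, 0.265397) ; Y_{6,5}(Ω₂) = (-0.000004, 0.000006) ; Δ = (-0.000002, -0.000001)
  [+6]  conj(Y_{6,6})(Ω₁) = (-0.411348, 0.149791) ; Y_{6,6}(Ω₂) = (-0.000000, -0.000000) ; Δ = (0.000000, 0.000000)
Accumulated sum (-0.263164, -0.000000); after 4π/(2l+1) scaling, (-0.254386, -0.000000) ⇒ P_6 = -0.254386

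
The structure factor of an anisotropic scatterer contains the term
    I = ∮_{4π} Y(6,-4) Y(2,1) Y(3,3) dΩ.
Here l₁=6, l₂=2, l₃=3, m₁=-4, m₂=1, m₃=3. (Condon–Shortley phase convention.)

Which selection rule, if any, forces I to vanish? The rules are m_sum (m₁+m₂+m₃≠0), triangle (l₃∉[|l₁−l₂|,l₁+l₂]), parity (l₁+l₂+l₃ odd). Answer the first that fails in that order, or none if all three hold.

Σmᵢ = 0  ✓
l₃∈[|l₁−l₂|,l₁+l₂]=[4,8] required, l₃=3 fails  ✗
Σlᵢ = 11 ⇒ odd

triangle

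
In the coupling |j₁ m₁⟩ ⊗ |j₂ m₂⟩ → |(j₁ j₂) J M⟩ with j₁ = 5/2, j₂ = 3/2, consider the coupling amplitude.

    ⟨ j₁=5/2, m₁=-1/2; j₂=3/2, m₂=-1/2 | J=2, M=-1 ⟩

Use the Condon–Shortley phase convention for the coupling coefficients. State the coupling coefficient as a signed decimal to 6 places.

triangle: 2!×3!×1!/7! = 12/5040
(j±m)!: 2!×3!×1!×2!×1!×3! = 144
prefactor² = (2J+1)×Δ×N² = 12/7
  k=0: +1/(0!×2!×3!×1!×0!×0!) = 1/12
  k=1: −1/(1!×1!×2!×0!×1!×1!) = -1/2
Σ = -5/12  ⇒  CG² = 12/7×(-5/12)² = 25/84
CG = −√(25/84) = -0.545545

-0.545545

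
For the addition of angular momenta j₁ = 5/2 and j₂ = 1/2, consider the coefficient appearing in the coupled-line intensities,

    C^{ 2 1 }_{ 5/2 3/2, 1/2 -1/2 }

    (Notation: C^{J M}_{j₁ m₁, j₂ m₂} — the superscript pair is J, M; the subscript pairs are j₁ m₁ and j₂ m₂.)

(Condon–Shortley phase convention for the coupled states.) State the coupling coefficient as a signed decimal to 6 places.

+0.816497

√[5·1!4!0!/6! · 4!1!0!1!3!1!] = √(24)
  +(−1)^0/∏(0,1,1,0,3,0)! = 1/6  (running 1/6)
⟨..|..⟩ = √(24)·(1/6) = +0.816497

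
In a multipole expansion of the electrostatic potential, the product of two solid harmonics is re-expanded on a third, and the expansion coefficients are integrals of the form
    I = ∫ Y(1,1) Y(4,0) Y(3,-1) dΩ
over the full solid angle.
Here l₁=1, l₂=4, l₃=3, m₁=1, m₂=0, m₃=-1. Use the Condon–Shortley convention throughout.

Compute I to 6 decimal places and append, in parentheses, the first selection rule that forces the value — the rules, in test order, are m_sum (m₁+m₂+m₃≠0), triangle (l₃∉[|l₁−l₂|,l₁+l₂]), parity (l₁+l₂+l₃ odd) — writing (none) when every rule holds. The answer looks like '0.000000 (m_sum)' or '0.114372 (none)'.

m-sum 0 ✓  L=8 even ✓  3≤3≤5 ✓
Π(2lᵢ+1) = 3×9×7 = 189
triangle coeff Δ(1,4,3) = 1/252
Σ_t [1,1]: t=1:−1/36 = -1/36
(3j)²=4/63 [(1 4 3; 0 0 0)], sign=+1
Σ_t [0,0]: t=0:+1/96 = 1/96
(3j)²=1/42 [(1 4 3; 1 0 -1)], sign=+1
⇒ 4πI² = 2/7
I = (+1)√(2/7/(4π)) = 0.15078601
No selection rule forces the value: the integral is nonzero (none).

0.150786 (none)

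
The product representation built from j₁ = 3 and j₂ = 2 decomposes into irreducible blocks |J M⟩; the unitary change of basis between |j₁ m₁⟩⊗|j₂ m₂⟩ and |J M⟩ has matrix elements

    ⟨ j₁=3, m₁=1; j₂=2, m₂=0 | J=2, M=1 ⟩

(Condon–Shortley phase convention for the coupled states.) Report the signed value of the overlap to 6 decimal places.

j₁+j₂−J=3  J+j₁−j₂=3  J−j₁+j₂=1  j₁+j₂+J+1=8
(j₁±m₁, j₂±m₂, J±M) = (4,2,2,2,3,1)
P² = 36/7
sum k=1..2:
  [1] −1/4 = -1/4
  [2] +1/12 = 1/12
S = -1/6
C² = P²·S² = 1/7 ; C = -0.377964

−√(1/7) ≈ -0.377964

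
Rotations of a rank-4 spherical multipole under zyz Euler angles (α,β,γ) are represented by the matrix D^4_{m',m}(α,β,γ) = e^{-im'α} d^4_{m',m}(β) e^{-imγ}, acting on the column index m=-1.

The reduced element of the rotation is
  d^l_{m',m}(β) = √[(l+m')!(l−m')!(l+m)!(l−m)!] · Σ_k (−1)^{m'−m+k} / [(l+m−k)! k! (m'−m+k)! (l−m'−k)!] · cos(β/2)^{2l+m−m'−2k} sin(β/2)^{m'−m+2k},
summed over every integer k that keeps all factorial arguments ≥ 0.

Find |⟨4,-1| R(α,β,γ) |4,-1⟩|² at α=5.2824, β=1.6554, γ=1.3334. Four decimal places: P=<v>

P=0.1461

Split into d^4_{-1,-1}(β=1.6554) × two z-phases.
With c≡cos(β/2)=0.676571 and s≡sin(β/2)=0.736377, N=[6·120·6·120]^{1/2}=720.000000
k∈{0,1,2,3} keeps every argument non-negative
  k=0: (−1)^0·720.0000/(720)·0.6766^8·0.7364^0 = +0.043904
  k=1: (−1)^1·720.0000/(48)·0.6766^6·0.7364^2 = -0.780141
  k=2: (−1)^2·720.0000/(24)·0.6766^4·0.7364^4 = +1.848318
  k=3: (−1)^3·720.0000/(72)·0.6766^2·0.7364^6 = -0.729842
d^4_{-1,-1}(1.6554) = +0.043904 -0.780141 +1.848318 -0.729842 = +0.382239
|D^4_{-1,-1}|² = |d^4_{-1,-1}(β)|² = (+0.382239)² = 0.146107 (the z-rotation phases have unit modulus)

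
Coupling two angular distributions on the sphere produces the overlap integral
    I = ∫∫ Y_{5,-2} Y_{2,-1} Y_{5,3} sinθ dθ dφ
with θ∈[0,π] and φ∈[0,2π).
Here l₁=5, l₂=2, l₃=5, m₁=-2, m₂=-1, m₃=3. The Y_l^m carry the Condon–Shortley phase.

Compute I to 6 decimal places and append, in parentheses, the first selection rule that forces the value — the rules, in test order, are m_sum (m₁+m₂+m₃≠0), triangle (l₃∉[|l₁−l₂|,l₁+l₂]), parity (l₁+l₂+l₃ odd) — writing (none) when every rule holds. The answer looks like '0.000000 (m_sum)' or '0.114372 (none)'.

Checks pass: Σm=0; 12 even; l₃=5∈[3,7].
(2·5+1)(2·2+1)(2·5+1) = 605
Δ: 2! 8! 2! / 13! → 1/38610
sum: t=0:+1/2880 t=1:−1/576 t=2:+1/2880 = -1/960
3j²(5 2 5; 0 0 0) = Δ·Π!·Σ² = 10/429  (sign +1)
sum: t=0:+1/10080 t=1:−1/2880 = -1/4032
3j²(5 2 5; -2 -1 3) = Δ·Π!·Σ² = 10/429  (sign -1)
combine: 4πI² = 605·10/429·10/429 = 500/1521
take √, sign -1: I = -0.16173926
No selection rule forces the value: the integral is nonzero (none).

-0.161739 (none)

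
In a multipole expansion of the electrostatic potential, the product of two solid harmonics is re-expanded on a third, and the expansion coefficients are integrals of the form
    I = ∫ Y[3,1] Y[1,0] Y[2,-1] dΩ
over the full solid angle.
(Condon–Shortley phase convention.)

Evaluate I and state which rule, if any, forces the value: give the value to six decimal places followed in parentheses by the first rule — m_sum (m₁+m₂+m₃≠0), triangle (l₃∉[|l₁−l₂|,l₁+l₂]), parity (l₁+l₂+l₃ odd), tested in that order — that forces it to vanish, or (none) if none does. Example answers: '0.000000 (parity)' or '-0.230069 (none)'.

Rules hold: Σm=0, L=6 even, 2≤2≤4.
N = 7·3·5 = 105
Δ = 2!·4!·0!/7! = 1/105
Racah Σ t=1..1: t=1:−1/4 = -1/4
⇒ 3j(3 1 2; 0 0 0)² = 3/35, sgn -1
Racah Σ t=1..1: t=1:−1/6 = -1/6
⇒ 3j(3 1 2; 1 0 -1)² = 8/105, sgn +1
4πI² = N·(3j₀)²·(3jₘ)² = 24/35
I = -1·√(0.685714/4π) = -0.23359668
No selection rule forces the value: the integral is nonzero (none).

-0.233597 (none)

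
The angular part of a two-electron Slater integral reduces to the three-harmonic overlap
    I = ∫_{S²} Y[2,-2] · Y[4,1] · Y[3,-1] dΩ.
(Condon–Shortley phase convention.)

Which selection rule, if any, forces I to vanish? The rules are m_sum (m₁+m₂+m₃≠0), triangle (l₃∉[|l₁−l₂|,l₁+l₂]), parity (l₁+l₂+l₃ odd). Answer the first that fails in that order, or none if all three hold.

m_sum

Σmᵢ = -2  ✗
l₃∈[|l₁−l₂|,l₁+l₂]=[2,6], have l₃=3
Σlᵢ = 9 ⇒ odd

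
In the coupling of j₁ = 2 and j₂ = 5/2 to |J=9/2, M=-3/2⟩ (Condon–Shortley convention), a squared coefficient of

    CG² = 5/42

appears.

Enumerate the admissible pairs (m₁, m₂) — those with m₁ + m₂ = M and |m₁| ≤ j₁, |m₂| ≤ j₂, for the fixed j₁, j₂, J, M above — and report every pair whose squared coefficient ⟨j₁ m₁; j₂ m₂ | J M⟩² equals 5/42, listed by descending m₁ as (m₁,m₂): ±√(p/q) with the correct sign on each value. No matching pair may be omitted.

Admissible pairs with m₁+m₂ = M = -3/2: (-2,1/2), (-1,-1/2), (0,-3/2), (1,-5/2)
  (m₁,m₂)=(1,-5/2): CG² = 1/21, CG = +√(1/21)
  (m₁,m₂)=(0,-3/2): CG² = 5/14, CG = +√(5/14)
  (m₁,m₂)=(-1,-1/2): CG² = 10/21, CG = +√(10/21)
  (m₁,m₂)=(-2,1/2): CG² = 5/42, CG = +√(5/42)   ← matches the target
Pairs with CG² = 5/42: (-2,1/2): +√(5/42)

(-2,1/2): +√(5/42)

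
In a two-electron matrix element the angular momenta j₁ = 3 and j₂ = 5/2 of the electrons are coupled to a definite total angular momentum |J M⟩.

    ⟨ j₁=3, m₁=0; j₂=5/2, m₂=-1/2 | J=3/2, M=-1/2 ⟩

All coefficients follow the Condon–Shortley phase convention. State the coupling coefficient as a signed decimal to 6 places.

+√(4/35) = +0.338062

j₁+j₂−J=4  J+j₁−j₂=2  J−j₁+j₂=1  j₁+j₂+J+1=8
(j₁±m₁, j₂±m₂, J±M) = (3,3,2,3,1,2)
P² = 144/35
sum k=1..2:
  [1] −1/12 = -1/12
  [2] +1/4 = 1/4
S = 1/6
C² = P²·S² = 4/35 ; C = +0.338062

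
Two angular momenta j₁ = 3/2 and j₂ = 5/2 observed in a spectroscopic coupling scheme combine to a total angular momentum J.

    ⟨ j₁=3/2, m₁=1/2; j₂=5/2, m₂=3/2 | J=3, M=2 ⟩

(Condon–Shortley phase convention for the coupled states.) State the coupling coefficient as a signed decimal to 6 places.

-0.288675

√[7·1!2!4!/8! · 2!1!4!1!5!1!] = √(48)
  +(−1)^0/∏(0,1,1,4,1,0)! = 1/24  (running 1/24)
  +(−1)^1/∏(1,0,0,3,2,1)! = -1/12  (running -1/24)
⟨..|..⟩ = √(48)·(-1/24) = -0.288675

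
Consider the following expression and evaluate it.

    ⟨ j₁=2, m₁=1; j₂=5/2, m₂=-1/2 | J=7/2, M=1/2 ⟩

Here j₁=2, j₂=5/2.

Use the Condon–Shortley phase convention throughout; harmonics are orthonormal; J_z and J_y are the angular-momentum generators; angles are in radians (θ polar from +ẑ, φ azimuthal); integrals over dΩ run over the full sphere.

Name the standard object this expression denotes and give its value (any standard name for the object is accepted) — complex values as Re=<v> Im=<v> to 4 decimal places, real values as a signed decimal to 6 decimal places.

Clebsch–Gordan coefficient, +√(14/45) ≈ +0.557773

This is a Clebsch–Gordan (vector-coupling) coefficient.
triangle: 1!×3!×4!/9! = 144/362880
(j±m)!: 3!×1!×2!×3!×4!×3! = 10368
prefactor² = (2J+1)×Δ×N² = 1152/35
  k=0: +1/(0!×1!×1!×2!×2!×2!) = 1/8
  k=1: −1/(1!×0!×0!×1!×3!×3!) = -1/36
Σ = 7/72  ⇒  CG² = 1152/35×(7/72)² = 14/45
CG = +√(14/45) = +0.557773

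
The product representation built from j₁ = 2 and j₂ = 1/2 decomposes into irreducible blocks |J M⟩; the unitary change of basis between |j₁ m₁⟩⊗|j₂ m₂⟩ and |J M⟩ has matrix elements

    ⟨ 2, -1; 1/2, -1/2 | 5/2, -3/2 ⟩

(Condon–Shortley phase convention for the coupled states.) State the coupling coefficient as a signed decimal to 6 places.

triangle: 0!·4!·1!/6! = 24/720
(j±m)!: 1!·3!·0!·1!·1!·4! = 144
prefactor² = (2J+1)·Δ·N² = 144/5
  k=0: +1/(0!·0!·3!·0!·1!·1!) = 1/6
Σ = 1/6  ⇒  CG² = 144/5·(1/6)² = 4/5
CG = +√(4/5) = +0.894427

+√(4/5) ≈ +0.894427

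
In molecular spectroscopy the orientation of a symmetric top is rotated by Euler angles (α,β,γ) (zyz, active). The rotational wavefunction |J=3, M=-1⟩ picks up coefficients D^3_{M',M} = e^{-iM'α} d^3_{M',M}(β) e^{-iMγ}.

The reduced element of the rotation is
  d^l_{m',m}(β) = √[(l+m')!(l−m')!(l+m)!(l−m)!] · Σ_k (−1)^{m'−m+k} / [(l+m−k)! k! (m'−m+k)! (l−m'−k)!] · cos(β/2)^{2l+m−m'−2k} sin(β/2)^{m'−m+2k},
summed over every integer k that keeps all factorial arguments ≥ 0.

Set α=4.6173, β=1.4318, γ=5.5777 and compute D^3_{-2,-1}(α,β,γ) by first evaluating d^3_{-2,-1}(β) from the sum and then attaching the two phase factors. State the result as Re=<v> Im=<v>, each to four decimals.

Re=0.1628 Im=-0.2033

Split into d^3_{-2,-1}(β=1.4318) × two z-phases.
With c≡cos(β/2)=0.754503 and s≡sin(β/2)=0.656297, N=[1·120·2·24]^{1/2}=75.894664
The bounds max(0,m−m')=1 and min(l+m,l−m')=2 give 2 terms
  k=1: (−1)^0·75.8947/(24)·0.7545^5·0.6563^1 = +0.507463
  k=2: (−1)^1·75.8947/(12)·0.7545^3·0.6563^3 = -0.767915
d^3_{-2,-1}(1.4318) = +0.507463 -0.767915 = -0.260452
Phases: e^{-i·(-2)·4.6173}=-0.981971+0.189034i, e^{-i·(-1)·5.5777}=+0.761297-0.648403i ⇒ D=+0.162783-0.203315i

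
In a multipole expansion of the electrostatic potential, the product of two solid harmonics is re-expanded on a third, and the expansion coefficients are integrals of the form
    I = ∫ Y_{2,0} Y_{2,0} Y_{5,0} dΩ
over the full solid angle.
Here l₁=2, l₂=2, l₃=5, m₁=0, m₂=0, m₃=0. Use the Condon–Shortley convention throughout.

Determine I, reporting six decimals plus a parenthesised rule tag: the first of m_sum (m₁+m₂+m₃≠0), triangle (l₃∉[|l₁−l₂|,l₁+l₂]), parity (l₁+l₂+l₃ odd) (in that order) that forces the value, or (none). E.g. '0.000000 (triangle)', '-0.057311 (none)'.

|2−2|≤5≤2+2 violated ⇒ I = 0

0.000000 (triangle)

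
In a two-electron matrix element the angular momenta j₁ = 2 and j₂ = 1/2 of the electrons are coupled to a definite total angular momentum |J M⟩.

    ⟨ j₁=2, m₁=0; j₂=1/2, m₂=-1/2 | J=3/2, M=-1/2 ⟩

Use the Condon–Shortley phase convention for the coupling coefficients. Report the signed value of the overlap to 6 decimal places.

+0.632456

j₁+j₂−J=1  J+j₁−j₂=3  J−j₁+j₂=0  j₁+j₂+J+1=5
(j₁±m₁, j₂±m₂, J±M) = (2,2,0,1,1,2)
P² = 8/5
sum k=0..0:
  [0] +1/2 = 1/2
S = 1/2
C² = P²·S² = 2/5 ; C = +0.632456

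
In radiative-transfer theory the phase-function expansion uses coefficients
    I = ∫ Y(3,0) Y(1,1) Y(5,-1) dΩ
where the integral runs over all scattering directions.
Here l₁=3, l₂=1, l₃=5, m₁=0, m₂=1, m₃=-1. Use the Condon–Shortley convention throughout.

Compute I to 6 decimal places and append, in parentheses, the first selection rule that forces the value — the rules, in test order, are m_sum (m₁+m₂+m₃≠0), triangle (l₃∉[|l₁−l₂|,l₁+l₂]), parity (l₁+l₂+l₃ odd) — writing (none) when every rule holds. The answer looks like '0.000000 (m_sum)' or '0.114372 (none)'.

|3−1|≤5≤3+1 violated ⇒ I = 0

0.000000 (triangle)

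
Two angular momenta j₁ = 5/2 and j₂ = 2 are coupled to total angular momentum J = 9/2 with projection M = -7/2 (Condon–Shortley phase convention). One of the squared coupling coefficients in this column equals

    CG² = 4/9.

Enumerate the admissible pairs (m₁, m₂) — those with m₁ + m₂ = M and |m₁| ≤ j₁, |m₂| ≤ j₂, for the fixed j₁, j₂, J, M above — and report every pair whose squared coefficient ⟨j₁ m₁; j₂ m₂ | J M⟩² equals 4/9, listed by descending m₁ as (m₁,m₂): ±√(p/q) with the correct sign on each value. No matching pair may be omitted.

(-5/2,-1): +√(4/9)

Admissible pairs with m₁+m₂ = M = -7/2: (-5/2,-1), (-3/2,-2)
  (m₁,m₂)=(-3/2,-2): CG² = 5/9, CG = +√(5/9)
  (m₁,m₂)=(-5/2,-1): CG² = 4/9, CG = +√(4/9)   ← matches the target
Pairs with CG² = 4/9: (-5/2,-1): +√(4/9)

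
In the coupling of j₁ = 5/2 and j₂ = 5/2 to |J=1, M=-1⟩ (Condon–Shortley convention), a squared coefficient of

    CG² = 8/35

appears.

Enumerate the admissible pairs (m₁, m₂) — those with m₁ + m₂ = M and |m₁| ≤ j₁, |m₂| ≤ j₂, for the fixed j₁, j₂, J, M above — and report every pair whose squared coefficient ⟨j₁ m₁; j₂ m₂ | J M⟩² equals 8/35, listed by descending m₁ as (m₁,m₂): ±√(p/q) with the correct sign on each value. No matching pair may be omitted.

(1/2,-3/2): −√(8/35); (-3/2,1/2): −√(8/35)

Admissible pairs with m₁+m₂ = M = -1: (-5/2,3/2), (-3/2,1/2), (-1/2,-1/2), (1/2,-3/2), (3/2,-5/2)
  (m₁,m₂)=(3/2,-5/2): CG² = 1/7, CG = +√(1/7)
  (m₁,m₂)=(1/2,-3/2): CG² = 8/35, CG = −√(8/35)   ← matches the target
  (m₁,m₂)=(-1/2,-1/2): CG² = 9/35, CG = +√(9/35)
  (m₁,m₂)=(-3/2,1/2): CG² = 8/35, CG = −√(8/35)   ← matches the target
  (m₁,m₂)=(-5/2,3/2): CG² = 1/7, CG = +√(1/7)
Pairs with CG² = 8/35: (1/2,-3/2): −√(8/35); (-3/2,1/2): −√(8/35)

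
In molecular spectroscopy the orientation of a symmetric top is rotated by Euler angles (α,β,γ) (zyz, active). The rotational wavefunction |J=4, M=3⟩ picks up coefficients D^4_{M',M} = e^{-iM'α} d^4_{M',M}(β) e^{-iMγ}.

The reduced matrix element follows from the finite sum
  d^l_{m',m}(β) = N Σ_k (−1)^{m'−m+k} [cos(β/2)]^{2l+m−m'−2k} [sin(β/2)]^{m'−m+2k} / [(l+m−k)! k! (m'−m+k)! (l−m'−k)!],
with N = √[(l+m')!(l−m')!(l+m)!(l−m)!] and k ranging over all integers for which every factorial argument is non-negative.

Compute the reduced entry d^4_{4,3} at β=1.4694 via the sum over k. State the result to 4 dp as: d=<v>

d=-0.2349

d^4_{4,3}(β=1.4694) via the finite sum:
Half-angle: c=0.742032, s=0.670365. N=√(40320·1·5040·1)=14255.272709
Admissible k: 0..0 (factorial args all ≥0)
  k=0: (−1)^1·14255.2727/(5040)·0.7420^7·0.6704^1 = -0.234863
d^4_{4,3}(1.4694) = -0.234863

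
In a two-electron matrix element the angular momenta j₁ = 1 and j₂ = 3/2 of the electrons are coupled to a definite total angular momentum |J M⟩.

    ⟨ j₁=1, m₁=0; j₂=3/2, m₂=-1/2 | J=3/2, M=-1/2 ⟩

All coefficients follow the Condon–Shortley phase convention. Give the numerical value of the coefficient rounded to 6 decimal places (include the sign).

triangle: 1!·1!·2!/5! = 2/120
(j±m)!: 1!·1!·1!·2!·1!·2! = 4
prefactor² = (2J+1)·Δ·N² = 4/15
  k=0: +1/(0!·1!·1!·1!·0!·1!) = 1
  k=1: −1/(1!·0!·0!·0!·1!·2!) = -1/2
Σ = 1/2  ⇒  CG² = 4/15·(1/2)² = 1/15
CG = +√(1/15) = +0.258199

+0.258199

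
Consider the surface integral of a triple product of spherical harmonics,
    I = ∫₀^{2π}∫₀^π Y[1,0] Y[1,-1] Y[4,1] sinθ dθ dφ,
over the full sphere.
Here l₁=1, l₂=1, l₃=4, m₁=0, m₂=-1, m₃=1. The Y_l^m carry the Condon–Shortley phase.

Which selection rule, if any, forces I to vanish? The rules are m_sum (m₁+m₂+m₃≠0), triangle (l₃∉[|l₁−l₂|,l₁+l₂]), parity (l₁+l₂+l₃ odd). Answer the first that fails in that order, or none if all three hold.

triangle

azimuthal sum: 0 − 1 + 1 = 0  ✓
l₃ must lie in [0,2]; have l₃=4  ✗
L = 1 + 1 + 4 = 6 (even)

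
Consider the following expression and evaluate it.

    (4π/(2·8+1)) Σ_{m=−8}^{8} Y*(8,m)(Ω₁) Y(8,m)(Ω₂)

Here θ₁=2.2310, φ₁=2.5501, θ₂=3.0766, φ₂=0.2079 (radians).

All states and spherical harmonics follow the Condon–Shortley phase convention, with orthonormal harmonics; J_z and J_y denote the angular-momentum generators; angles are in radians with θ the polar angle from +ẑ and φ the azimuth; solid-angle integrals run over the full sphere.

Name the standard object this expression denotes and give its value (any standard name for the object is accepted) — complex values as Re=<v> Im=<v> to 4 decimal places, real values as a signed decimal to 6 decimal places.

This sum is the spherical-harmonic addition theorem: it equals the Legendre polynomial P_l(cos γ) of the angle γ between the two directions.
Summing Y*_{l m}(θ₁,φ₁)·Y_{l m}(θ₂,φ₂) over m ∈ [−8, 8]; prefactor 4π/(2·8+1) = 0.739198:
  term(m=-8) = (0.000000, -0.000000)   from Y*(Ω₁)=(0.001527, 0.078076), Y(Ω₂)=(-0.000000, -0.000000)
  term(m=-7) = (-0.000000, -0.000000)   from Y*(Ω₁)=(-0.131273, 0.203932), Y(Ω₂)=(-0.000000, 0.000000)
  term(m=-6) = (0.000000, 0.000000)   from Y*(Ω₁)=(-0.389572, 0.168100), Y(Ω₂)=(0.000000, -0.000000)
  term(m=-5) = (0.000003, -0.000003)   from Y*(Ω₁)=(-0.398171, -0.074155), Y(Ω₂)=(-0.000006, 0.000010)
  term(m=-4) = (-0.000013, 0.000001)   from Y*(Ω₁)=(-0.039105, -0.038348), Y(Ω₂)=(0.000160, -0.000176)
  term(m=-3) = (-0.000924, -0.000850)   from Y*(Ω₁)=(0.067384, 0.326244), Y(Ω₂)=(-0.003059, 0.002201)
  term(m=-2) = (0.000290, 0.010342)   from Y*(Ω₁)=(-0.091988, 0.225186), Y(Ω₂)=(0.038910, -0.017180)
  term(m=-1) = (-0.050195, 0.051620)   from Y*(Ω₁)=(0.193562, -0.130020), Y(Ω₂)=(-0.302136, 0.063735)
  term(m=+0) = (0.304083, 0.000000)   from Y*(Ω₁)=(0.282520, -0.000000), Y(Ω₂)=(1.076324, 0.000000)
  term(m=+1) = (-0.050195, -0.051620)   from Y*(Ω₁)=(-0.193562, -0.130020), Y(Ω₂)=(0.302136, 0.063735)
  term(m=+2) = (0.000290, -0.010342)   from Y*(Ω₁)=(-0.091988, -0.225186), Y(Ω₂)=(0.038910, 0.017180)
  term(m=+3) = (-0.000924, 0.000850)   from Y*(Ω₁)=(-0.067384, 0.326244), Y(Ω₂)=(0.003059, 0.002201)
  term(m=+4) = (-0.000013, -0.000001)   from Y*(Ω₁)=(-0.039105, 0.038348), Y(Ω₂)=(0.000160, 0.000176)
  term(m=+5) = (0.000003, 0.000003)   from Y*(Ω₁)=(0.398171, -0.074155), Y(Ω₂)=(0.000006, 0.000010)
  term(m=+6) = (0.000000, -0.000000)   from Y*(Ω₁)=(-0.389572, -0.168100), Y(Ω₂)=(0.000000, 0.000000)
  term(m=+7) = (-0.000000, 0.000000)   from Y*(Ω₁)=(0.131273, 0.203932), Y(Ω₂)=(0.000000, 0.000000)
  term(m=+8) = (0.000000, 0.000000)   from Y*(Ω₁)=(0.001527, -0.078076), Y(Ω₂)=(-0.000000, 0.000000)
Total Σ_m = (0.202403, 0.000000). Multiply by 0.739198: (0.149616, 0.000000). P_8(cos γ) = 0.149616

Legendre polynomial (addition theorem), +0.149616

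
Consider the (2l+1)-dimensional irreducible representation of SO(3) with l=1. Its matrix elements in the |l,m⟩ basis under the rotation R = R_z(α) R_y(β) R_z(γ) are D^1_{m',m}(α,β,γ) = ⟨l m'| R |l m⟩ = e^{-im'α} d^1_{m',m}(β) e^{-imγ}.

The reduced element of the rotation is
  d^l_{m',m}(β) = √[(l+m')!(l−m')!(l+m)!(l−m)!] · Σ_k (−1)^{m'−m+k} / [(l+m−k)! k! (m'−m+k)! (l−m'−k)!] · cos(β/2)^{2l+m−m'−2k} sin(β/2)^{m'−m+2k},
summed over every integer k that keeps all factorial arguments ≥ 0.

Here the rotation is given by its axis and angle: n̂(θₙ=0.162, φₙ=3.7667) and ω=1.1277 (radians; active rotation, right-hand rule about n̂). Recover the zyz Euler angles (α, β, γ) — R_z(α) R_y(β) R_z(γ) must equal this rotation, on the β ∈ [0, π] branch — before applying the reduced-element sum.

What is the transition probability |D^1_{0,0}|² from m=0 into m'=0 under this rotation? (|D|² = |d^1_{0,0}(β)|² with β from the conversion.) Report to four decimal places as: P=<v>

P=0.9705

Axis–angle → zyz. n̂ = (sinθₙcosφₙ, sinθₙsinφₙ, cosθₙ) = (-0.130792, -0.094386, +0.986907), ω = 1.1277.
R = I cosω + sinω [n̂]ₓ + (1−cosω) n̂n̂ᵀ gives
  R = [+0.438511, -0.884547, -0.159009; +0.898652, +0.433828, +0.064948; +0.011533, -0.171374, +0.985139]
β = atan2(√(R₁₃²+R₂₃²), R₃₃) = 0.172618; α = atan2(R₂₃, R₁₃) mod 2π = 2.753817; γ = atan2(R₃₂, −R₃₁) mod 2π = 4.645195
Split into d^1_{0,0}(β=0.1726) × two z-phases.
c=cos(0.172618/2)=0.996278, s=sin(0.172618/2)=0.086202; N=√[1·1·1·1]=1.000000
The bounds max(0,m−m')=0 and min(l+m,l−m')=1 give 2 terms
  k=0: (−1)^0·1.0000/(1)·0.9963^2·0.0862^0 = +0.992569
  k=1: (−1)^1·1.0000/(1)·0.9963^0·0.0862^2 = -0.007431
d^1_{0,0}(0.1726) = +0.992569 -0.007431 = +0.985139
|D^1_{0,0}|² = |d^1_{0,0}(β)|² = (+0.985139)² = 0.970498 (the z-rotation phases have unit modulus)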